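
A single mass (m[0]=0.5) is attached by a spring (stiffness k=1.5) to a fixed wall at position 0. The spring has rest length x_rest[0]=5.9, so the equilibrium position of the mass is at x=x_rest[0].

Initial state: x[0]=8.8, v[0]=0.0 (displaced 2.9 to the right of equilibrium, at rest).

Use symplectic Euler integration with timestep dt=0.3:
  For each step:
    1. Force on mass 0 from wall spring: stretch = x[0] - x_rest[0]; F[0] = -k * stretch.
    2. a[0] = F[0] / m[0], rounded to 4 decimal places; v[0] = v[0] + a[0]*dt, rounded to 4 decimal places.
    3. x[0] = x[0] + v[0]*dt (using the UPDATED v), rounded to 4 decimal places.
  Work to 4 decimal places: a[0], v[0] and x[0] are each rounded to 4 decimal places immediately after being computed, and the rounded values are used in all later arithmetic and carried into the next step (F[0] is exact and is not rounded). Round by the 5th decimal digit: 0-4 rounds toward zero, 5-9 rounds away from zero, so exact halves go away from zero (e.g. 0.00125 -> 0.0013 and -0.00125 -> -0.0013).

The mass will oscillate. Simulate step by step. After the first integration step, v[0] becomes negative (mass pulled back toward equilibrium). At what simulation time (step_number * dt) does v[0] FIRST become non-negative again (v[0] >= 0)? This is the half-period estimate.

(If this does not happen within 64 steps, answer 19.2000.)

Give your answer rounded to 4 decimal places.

Answer: 1.8000

Derivation:
Step 0: x=[8.8000] v=[0.0000]
Step 1: x=[8.0170] v=[-2.6100]
Step 2: x=[6.6624] v=[-4.5153]
Step 3: x=[5.1020] v=[-5.2015]
Step 4: x=[3.7570] v=[-4.4833]
Step 5: x=[2.9906] v=[-2.5546]
Step 6: x=[3.0098] v=[0.0639]
First v>=0 after going negative at step 6, time=1.8000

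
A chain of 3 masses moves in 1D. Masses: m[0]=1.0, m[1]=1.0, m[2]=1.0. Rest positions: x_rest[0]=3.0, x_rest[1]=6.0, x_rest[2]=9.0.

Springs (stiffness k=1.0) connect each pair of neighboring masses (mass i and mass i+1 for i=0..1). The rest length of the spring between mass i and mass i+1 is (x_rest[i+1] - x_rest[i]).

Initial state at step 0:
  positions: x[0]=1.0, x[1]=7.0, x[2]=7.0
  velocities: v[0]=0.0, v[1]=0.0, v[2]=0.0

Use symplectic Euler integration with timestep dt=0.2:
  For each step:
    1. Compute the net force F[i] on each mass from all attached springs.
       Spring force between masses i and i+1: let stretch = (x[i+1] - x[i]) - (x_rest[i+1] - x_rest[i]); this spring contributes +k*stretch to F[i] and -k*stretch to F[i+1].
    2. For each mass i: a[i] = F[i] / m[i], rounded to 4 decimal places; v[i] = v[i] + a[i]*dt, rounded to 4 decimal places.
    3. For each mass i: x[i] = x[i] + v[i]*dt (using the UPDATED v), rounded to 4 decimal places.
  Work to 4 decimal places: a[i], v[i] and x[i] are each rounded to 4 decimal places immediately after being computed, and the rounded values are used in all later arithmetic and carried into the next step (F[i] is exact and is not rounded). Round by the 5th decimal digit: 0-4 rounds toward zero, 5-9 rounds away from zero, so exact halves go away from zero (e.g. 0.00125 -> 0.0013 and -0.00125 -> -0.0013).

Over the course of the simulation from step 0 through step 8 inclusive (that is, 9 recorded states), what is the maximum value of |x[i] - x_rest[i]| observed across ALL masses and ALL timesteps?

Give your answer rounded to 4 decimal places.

Step 0: x=[1.0000 7.0000 7.0000] v=[0.0000 0.0000 0.0000]
Step 1: x=[1.1200 6.7600 7.1200] v=[0.6000 -1.2000 0.6000]
Step 2: x=[1.3456 6.3088 7.3456] v=[1.1280 -2.2560 1.1280]
Step 3: x=[1.6497 5.7005 7.6497] v=[1.5206 -3.0413 1.5206]
Step 4: x=[1.9959 5.0082 7.9959] v=[1.7308 -3.4616 1.7308]
Step 5: x=[2.3426 4.3149 8.3426] v=[1.7333 -3.4665 1.7333]
Step 6: x=[2.6482 3.7038 8.6482] v=[1.5278 -3.0554 1.5278]
Step 7: x=[2.8760 3.2483 8.8760] v=[1.1389 -2.2776 1.1389]
Step 8: x=[2.9987 3.0030 8.9987] v=[0.6134 -1.2265 0.6134]
Max displacement = 2.9970

Answer: 2.9970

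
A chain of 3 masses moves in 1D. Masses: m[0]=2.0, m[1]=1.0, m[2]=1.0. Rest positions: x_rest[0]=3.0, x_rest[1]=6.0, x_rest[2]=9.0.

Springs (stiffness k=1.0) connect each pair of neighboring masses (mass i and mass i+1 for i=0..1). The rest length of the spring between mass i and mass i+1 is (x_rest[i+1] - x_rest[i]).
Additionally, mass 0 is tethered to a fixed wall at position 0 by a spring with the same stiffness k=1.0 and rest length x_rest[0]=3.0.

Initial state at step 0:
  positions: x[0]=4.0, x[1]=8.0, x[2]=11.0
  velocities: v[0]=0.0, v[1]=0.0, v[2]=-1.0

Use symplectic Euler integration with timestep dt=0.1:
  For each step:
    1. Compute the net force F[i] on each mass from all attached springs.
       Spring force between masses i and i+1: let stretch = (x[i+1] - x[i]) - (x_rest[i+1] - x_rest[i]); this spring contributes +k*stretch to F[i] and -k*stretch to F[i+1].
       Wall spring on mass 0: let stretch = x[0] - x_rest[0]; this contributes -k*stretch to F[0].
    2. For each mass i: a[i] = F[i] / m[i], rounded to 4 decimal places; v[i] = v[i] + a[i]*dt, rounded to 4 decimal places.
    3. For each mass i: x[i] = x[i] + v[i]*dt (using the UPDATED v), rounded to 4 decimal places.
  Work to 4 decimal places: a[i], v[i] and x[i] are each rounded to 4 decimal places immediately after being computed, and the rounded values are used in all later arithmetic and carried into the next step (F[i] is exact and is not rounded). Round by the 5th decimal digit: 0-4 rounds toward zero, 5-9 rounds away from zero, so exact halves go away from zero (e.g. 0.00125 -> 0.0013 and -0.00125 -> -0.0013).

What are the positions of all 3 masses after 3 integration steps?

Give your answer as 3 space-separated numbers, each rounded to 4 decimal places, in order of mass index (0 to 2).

Answer: 3.9998 7.9370 10.7035

Derivation:
Step 0: x=[4.0000 8.0000 11.0000] v=[0.0000 0.0000 -1.0000]
Step 1: x=[4.0000 7.9900 10.9000] v=[0.0000 -0.1000 -1.0000]
Step 2: x=[4.0000 7.9692 10.8009] v=[-0.0005 -0.2080 -0.9910]
Step 3: x=[3.9998 7.9370 10.7035] v=[-0.0020 -0.3218 -0.9742]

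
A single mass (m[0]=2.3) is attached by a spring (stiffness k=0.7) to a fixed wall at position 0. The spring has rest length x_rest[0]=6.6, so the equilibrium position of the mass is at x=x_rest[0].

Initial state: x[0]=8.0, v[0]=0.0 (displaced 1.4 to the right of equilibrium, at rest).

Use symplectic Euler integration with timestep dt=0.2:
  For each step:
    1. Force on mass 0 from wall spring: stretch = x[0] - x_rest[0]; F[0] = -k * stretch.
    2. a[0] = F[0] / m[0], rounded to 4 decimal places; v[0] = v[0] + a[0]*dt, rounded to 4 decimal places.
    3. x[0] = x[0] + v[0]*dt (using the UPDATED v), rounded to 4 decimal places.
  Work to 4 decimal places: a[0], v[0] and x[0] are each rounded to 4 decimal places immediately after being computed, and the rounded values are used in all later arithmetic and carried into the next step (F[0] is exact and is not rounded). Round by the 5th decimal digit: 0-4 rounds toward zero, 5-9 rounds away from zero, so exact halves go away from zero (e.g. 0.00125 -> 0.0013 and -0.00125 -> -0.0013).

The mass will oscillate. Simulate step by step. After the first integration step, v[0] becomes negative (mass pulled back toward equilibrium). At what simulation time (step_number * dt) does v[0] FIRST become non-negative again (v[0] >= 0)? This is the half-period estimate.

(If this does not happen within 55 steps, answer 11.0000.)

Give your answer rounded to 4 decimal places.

Step 0: x=[8.0000] v=[0.0000]
Step 1: x=[7.9830] v=[-0.0852]
Step 2: x=[7.9491] v=[-0.1694]
Step 3: x=[7.8988] v=[-0.2515]
Step 4: x=[7.8327] v=[-0.3306]
Step 5: x=[7.7516] v=[-0.4056]
Step 6: x=[7.6565] v=[-0.4757]
Step 7: x=[7.5485] v=[-0.5400]
Step 8: x=[7.4290] v=[-0.5977]
Step 9: x=[7.2994] v=[-0.6482]
Step 10: x=[7.1612] v=[-0.6908]
Step 11: x=[7.0162] v=[-0.7250]
Step 12: x=[6.8661] v=[-0.7503]
Step 13: x=[6.7128] v=[-0.7665]
Step 14: x=[6.5581] v=[-0.7734]
Step 15: x=[6.4039] v=[-0.7708]
Step 16: x=[6.2521] v=[-0.7589]
Step 17: x=[6.1046] v=[-0.7377]
Step 18: x=[5.9631] v=[-0.7075]
Step 19: x=[5.8294] v=[-0.6687]
Step 20: x=[5.7050] v=[-0.6218]
Step 21: x=[5.5915] v=[-0.5673]
Step 22: x=[5.4903] v=[-0.5059]
Step 23: x=[5.4026] v=[-0.4384]
Step 24: x=[5.3295] v=[-0.3655]
Step 25: x=[5.2719] v=[-0.2882]
Step 26: x=[5.2304] v=[-0.2074]
Step 27: x=[5.2056] v=[-0.1240]
Step 28: x=[5.1978] v=[-0.0391]
Step 29: x=[5.2071] v=[0.0463]
First v>=0 after going negative at step 29, time=5.8000

Answer: 5.8000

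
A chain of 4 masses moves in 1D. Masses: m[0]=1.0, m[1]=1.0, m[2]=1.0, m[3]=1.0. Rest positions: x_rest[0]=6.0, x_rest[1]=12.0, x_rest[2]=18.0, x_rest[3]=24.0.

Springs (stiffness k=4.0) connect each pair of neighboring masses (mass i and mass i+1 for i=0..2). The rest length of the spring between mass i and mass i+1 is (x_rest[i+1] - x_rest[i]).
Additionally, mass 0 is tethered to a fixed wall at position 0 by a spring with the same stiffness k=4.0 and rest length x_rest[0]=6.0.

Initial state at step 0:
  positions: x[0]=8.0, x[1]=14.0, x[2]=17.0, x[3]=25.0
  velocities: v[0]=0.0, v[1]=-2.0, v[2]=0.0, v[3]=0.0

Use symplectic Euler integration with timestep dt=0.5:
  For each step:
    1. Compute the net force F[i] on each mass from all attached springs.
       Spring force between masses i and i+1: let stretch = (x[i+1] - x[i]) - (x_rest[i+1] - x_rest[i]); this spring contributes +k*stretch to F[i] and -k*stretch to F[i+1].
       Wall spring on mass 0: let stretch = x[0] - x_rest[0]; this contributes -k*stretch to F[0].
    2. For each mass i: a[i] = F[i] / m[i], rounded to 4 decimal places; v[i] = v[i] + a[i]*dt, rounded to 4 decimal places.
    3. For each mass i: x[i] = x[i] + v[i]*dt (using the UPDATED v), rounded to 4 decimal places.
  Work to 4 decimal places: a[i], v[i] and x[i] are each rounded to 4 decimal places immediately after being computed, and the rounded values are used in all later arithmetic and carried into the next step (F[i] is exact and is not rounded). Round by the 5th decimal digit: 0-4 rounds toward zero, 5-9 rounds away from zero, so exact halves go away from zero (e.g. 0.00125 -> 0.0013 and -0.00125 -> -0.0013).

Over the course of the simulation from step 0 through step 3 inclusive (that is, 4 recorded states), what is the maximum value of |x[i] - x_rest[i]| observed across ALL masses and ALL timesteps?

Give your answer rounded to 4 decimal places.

Answer: 4.0000

Derivation:
Step 0: x=[8.0000 14.0000 17.0000 25.0000] v=[0.0000 -2.0000 0.0000 0.0000]
Step 1: x=[6.0000 10.0000 22.0000 23.0000] v=[-4.0000 -8.0000 10.0000 -4.0000]
Step 2: x=[2.0000 14.0000 16.0000 26.0000] v=[-8.0000 8.0000 -12.0000 6.0000]
Step 3: x=[8.0000 8.0000 18.0000 25.0000] v=[12.0000 -12.0000 4.0000 -2.0000]
Max displacement = 4.0000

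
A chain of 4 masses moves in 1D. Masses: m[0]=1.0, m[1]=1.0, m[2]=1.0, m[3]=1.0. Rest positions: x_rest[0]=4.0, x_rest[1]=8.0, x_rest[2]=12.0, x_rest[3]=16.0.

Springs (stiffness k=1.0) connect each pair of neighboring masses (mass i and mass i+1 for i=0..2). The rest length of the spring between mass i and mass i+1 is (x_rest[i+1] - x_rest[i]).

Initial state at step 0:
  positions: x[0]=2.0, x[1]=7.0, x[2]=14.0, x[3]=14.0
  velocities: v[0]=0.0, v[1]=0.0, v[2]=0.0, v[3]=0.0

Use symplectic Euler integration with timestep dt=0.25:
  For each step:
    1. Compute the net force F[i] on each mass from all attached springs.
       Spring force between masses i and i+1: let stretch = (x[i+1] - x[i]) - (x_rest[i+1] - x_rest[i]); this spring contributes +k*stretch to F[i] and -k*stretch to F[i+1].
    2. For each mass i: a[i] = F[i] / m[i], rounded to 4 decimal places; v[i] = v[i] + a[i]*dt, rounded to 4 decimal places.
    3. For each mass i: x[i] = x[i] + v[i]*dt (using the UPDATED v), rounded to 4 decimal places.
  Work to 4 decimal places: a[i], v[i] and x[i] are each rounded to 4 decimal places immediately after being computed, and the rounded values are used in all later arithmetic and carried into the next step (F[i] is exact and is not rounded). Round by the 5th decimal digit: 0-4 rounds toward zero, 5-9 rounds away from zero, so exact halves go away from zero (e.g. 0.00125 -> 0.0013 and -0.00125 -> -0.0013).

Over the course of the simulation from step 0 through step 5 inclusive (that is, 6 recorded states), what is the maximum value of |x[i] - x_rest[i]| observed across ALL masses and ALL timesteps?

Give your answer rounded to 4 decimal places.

Answer: 2.2191

Derivation:
Step 0: x=[2.0000 7.0000 14.0000 14.0000] v=[0.0000 0.0000 0.0000 0.0000]
Step 1: x=[2.0625 7.1250 13.5625 14.2500] v=[0.2500 0.5000 -1.7500 1.0000]
Step 2: x=[2.1914 7.3360 12.7656 14.7070] v=[0.5156 0.8438 -3.1875 1.8281]
Step 3: x=[2.3919 7.5648 11.7507 15.2927] v=[0.8018 0.9151 -4.0596 2.3428]
Step 4: x=[2.6657 7.7319 10.6956 15.9070] v=[1.0950 0.6684 -4.2206 2.4573]
Step 5: x=[3.0061 7.7676 9.7809 16.4456] v=[1.3616 0.1428 -3.6587 2.1545]
Max displacement = 2.2191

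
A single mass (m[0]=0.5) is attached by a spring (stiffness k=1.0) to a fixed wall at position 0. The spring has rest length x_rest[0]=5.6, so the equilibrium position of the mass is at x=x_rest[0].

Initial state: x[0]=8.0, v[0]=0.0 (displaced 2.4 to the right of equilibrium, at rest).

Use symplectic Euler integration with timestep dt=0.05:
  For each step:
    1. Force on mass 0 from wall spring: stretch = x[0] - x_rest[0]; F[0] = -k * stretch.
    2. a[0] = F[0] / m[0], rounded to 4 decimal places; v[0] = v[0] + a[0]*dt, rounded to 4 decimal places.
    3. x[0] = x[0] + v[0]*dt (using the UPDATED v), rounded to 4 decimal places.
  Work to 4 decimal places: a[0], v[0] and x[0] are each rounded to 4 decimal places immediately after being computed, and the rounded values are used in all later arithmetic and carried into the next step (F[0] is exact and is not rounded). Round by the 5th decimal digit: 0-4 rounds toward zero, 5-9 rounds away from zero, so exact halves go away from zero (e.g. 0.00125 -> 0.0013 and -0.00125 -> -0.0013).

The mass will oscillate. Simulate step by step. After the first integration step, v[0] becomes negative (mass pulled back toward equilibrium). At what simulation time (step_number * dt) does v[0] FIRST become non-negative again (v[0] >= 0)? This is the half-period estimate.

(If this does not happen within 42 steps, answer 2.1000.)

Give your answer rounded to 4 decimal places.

Answer: 2.1000

Derivation:
Step 0: x=[8.0000] v=[0.0000]
Step 1: x=[7.9880] v=[-0.2400]
Step 2: x=[7.9641] v=[-0.4788]
Step 3: x=[7.9283] v=[-0.7152]
Step 4: x=[7.8809] v=[-0.9480]
Step 5: x=[7.8221] v=[-1.1761]
Step 6: x=[7.7522] v=[-1.3983]
Step 7: x=[7.6715] v=[-1.6135]
Step 8: x=[7.5805] v=[-1.8207]
Step 9: x=[7.4796] v=[-2.0188]
Step 10: x=[7.3693] v=[-2.2068]
Step 11: x=[7.2501] v=[-2.3837]
Step 12: x=[7.1227] v=[-2.5487]
Step 13: x=[6.9877] v=[-2.7010]
Step 14: x=[6.8457] v=[-2.8398]
Step 15: x=[6.6975] v=[-2.9644]
Step 16: x=[6.5438] v=[-3.0742]
Step 17: x=[6.3854] v=[-3.1686]
Step 18: x=[6.2230] v=[-3.2471]
Step 19: x=[6.0575] v=[-3.3094]
Step 20: x=[5.8897] v=[-3.3552]
Step 21: x=[5.7205] v=[-3.3842]
Step 22: x=[5.5507] v=[-3.3963]
Step 23: x=[5.3811] v=[-3.3914]
Step 24: x=[5.2126] v=[-3.3695]
Step 25: x=[5.0461] v=[-3.3308]
Step 26: x=[4.8823] v=[-3.2754]
Step 27: x=[4.7221] v=[-3.2036]
Step 28: x=[4.5663] v=[-3.1158]
Step 29: x=[4.4157] v=[-3.0124]
Step 30: x=[4.2710] v=[-2.8940]
Step 31: x=[4.1329] v=[-2.7611]
Step 32: x=[4.0022] v=[-2.6144]
Step 33: x=[3.8795] v=[-2.4546]
Step 34: x=[3.7654] v=[-2.2826]
Step 35: x=[3.6604] v=[-2.0991]
Step 36: x=[3.5651] v=[-1.9051]
Step 37: x=[3.4800] v=[-1.7016]
Step 38: x=[3.4055] v=[-1.4896]
Step 39: x=[3.3420] v=[-1.2702]
Step 40: x=[3.2898] v=[-1.0444]
Step 41: x=[3.2491] v=[-0.8134]
Step 42: x=[3.2202] v=[-0.5783]
v[0] did not become non-negative within 42 steps; using fallback time=2.1000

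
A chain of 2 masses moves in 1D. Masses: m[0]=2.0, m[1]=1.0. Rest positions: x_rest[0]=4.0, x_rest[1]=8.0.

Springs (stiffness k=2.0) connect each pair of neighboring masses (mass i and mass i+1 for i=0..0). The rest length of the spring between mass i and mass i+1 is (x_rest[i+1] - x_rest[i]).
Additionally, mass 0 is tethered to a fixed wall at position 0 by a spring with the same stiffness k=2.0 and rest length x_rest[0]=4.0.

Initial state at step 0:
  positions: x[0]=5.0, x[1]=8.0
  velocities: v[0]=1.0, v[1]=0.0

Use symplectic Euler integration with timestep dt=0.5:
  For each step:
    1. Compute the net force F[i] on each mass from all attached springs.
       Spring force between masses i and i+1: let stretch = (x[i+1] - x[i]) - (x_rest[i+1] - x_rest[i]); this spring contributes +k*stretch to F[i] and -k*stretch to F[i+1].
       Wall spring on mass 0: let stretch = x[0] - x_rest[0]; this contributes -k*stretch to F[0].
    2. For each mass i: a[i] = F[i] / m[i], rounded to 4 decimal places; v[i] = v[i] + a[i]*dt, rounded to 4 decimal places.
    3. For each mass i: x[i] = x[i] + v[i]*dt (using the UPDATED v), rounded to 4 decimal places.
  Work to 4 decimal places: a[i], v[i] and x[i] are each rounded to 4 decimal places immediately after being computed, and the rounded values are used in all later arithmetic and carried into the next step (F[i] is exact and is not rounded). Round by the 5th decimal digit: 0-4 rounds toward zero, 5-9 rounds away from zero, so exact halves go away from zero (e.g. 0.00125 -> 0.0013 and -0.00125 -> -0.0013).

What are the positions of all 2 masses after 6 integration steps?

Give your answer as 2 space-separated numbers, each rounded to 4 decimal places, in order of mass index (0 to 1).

Answer: 4.4942 7.5352

Derivation:
Step 0: x=[5.0000 8.0000] v=[1.0000 0.0000]
Step 1: x=[5.0000 8.5000] v=[0.0000 1.0000]
Step 2: x=[4.6250 9.2500] v=[-0.7500 1.5000]
Step 3: x=[4.2500 9.6875] v=[-0.7500 0.8750]
Step 4: x=[4.1719 9.4063] v=[-0.1563 -0.5625]
Step 5: x=[4.3594 8.5079] v=[0.3750 -1.7969]
Step 6: x=[4.4942 7.5352] v=[0.2696 -1.9454]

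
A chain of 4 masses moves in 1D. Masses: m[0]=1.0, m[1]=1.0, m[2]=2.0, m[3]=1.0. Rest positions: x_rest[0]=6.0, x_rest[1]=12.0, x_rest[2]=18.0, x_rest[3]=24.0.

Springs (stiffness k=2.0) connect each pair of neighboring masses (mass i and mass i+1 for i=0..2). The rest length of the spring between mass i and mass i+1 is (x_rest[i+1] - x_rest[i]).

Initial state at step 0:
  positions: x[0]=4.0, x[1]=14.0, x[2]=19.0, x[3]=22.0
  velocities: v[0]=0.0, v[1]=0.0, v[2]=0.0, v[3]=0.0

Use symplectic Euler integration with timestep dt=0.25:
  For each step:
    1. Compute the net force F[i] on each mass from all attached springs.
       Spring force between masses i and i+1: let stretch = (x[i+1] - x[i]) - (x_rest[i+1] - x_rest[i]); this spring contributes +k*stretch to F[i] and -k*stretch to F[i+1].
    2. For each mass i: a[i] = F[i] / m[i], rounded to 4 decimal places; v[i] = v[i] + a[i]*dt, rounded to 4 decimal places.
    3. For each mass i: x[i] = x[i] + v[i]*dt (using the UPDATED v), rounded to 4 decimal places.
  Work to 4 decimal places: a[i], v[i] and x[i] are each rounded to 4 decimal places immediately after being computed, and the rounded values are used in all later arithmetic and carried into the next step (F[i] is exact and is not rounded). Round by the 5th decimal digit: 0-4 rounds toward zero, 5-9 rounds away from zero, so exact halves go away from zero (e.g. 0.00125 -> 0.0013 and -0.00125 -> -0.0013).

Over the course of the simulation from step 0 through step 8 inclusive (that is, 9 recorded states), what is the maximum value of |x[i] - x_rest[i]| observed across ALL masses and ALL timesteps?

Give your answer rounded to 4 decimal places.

Step 0: x=[4.0000 14.0000 19.0000 22.0000] v=[0.0000 0.0000 0.0000 0.0000]
Step 1: x=[4.5000 13.3750 18.8750 22.3750] v=[2.0000 -2.5000 -0.5000 1.5000]
Step 2: x=[5.3594 12.3281 18.6250 23.0625] v=[3.4375 -4.1875 -1.0000 2.7500]
Step 3: x=[6.3399 11.1973 18.2588 23.9453] v=[3.9219 -4.5234 -1.4649 3.5313]
Step 4: x=[7.1776 10.3420 17.8066 24.8673] v=[3.3506 -3.4214 -1.8087 3.6881]
Step 5: x=[7.6608 10.0242 17.3292 25.6568] v=[1.9328 -1.2713 -1.9097 3.1578]
Step 6: x=[7.6894 10.3241 16.9157 26.1553] v=[0.1145 1.1995 -1.6541 1.9940]
Step 7: x=[7.2974 11.1186 16.6677 26.2489] v=[-1.5682 3.1780 -0.9921 0.3742]
Step 8: x=[6.6330 12.1291 16.6717 25.8948] v=[-2.6576 4.0420 0.0159 -1.4164]
Max displacement = 2.2489

Answer: 2.2489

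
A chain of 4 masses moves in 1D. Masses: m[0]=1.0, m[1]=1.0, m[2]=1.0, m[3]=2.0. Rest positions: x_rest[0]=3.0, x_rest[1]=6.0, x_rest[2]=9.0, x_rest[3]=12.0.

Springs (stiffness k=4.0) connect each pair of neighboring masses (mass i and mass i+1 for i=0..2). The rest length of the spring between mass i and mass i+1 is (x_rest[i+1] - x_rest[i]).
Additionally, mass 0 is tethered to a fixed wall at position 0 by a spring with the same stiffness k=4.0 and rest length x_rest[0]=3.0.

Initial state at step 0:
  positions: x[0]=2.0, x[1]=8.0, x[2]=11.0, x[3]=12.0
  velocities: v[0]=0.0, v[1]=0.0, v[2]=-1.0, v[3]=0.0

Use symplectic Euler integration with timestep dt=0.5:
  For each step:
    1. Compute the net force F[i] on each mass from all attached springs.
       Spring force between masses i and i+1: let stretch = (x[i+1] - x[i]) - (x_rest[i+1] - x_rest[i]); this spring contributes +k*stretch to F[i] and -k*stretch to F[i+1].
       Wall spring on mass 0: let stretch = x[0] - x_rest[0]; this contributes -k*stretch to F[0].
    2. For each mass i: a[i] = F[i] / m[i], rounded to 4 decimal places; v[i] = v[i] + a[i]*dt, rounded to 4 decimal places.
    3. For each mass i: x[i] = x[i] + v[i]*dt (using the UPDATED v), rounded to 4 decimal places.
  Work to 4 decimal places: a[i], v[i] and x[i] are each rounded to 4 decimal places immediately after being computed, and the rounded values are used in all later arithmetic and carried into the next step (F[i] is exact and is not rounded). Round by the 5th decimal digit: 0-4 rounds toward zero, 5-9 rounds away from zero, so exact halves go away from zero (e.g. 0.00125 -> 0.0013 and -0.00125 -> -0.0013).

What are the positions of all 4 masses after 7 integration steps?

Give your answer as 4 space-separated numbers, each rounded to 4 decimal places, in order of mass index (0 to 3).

Step 0: x=[2.0000 8.0000 11.0000 12.0000] v=[0.0000 0.0000 -1.0000 0.0000]
Step 1: x=[6.0000 5.0000 8.5000 13.0000] v=[8.0000 -6.0000 -5.0000 2.0000]
Step 2: x=[3.0000 6.5000 7.0000 13.2500] v=[-6.0000 3.0000 -3.0000 0.5000]
Step 3: x=[0.5000 5.0000 11.2500 11.8750] v=[-5.0000 -3.0000 8.5000 -2.7500]
Step 4: x=[2.0000 5.2500 9.8750 11.6875] v=[3.0000 0.5000 -2.7500 -0.3750]
Step 5: x=[4.7500 6.8750 5.6875 12.0938] v=[5.5000 3.2500 -8.3750 0.8125]
Step 6: x=[4.8750 5.1875 9.0938 10.7969] v=[0.2500 -3.3750 6.8126 -2.5938]
Step 7: x=[0.4375 7.0938 10.2969 10.1485] v=[-8.8750 3.8126 2.4062 -1.2969]

Answer: 0.4375 7.0938 10.2969 10.1485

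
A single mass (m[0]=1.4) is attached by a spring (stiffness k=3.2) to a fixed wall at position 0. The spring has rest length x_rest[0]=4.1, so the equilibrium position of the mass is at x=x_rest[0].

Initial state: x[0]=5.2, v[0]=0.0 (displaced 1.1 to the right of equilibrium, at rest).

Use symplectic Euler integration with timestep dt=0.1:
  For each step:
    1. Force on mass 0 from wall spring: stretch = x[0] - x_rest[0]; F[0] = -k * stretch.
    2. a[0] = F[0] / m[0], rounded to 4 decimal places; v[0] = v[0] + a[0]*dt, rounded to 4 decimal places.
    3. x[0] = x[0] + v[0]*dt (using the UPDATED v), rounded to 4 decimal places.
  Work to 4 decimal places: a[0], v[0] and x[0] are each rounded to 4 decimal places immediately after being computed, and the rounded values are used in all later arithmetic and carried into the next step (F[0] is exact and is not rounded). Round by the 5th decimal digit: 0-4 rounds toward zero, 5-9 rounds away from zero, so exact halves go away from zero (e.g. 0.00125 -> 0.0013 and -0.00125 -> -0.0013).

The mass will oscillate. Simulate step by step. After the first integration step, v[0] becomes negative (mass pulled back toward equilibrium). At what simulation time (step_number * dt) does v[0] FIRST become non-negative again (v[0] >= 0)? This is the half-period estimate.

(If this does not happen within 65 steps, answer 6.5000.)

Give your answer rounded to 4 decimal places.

Step 0: x=[5.2000] v=[0.0000]
Step 1: x=[5.1749] v=[-0.2514]
Step 2: x=[5.1252] v=[-0.4971]
Step 3: x=[5.0521] v=[-0.7314]
Step 4: x=[4.9572] v=[-0.9490]
Step 5: x=[4.8427] v=[-1.1449]
Step 6: x=[4.7112] v=[-1.3147]
Step 7: x=[4.5658] v=[-1.4544]
Step 8: x=[4.4097] v=[-1.5609]
Step 9: x=[4.2465] v=[-1.6317]
Step 10: x=[4.0800] v=[-1.6652]
Step 11: x=[3.9139] v=[-1.6606]
Step 12: x=[3.7521] v=[-1.6181]
Step 13: x=[3.5982] v=[-1.5386]
Step 14: x=[3.4558] v=[-1.4239]
Step 15: x=[3.3281] v=[-1.2767]
Step 16: x=[3.2181] v=[-1.1003]
Step 17: x=[3.1282] v=[-0.8987]
Step 18: x=[3.0605] v=[-0.6766]
Step 19: x=[3.0166] v=[-0.4390]
Step 20: x=[2.9975] v=[-0.1914]
Step 21: x=[3.0036] v=[0.0606]
First v>=0 after going negative at step 21, time=2.1000

Answer: 2.1000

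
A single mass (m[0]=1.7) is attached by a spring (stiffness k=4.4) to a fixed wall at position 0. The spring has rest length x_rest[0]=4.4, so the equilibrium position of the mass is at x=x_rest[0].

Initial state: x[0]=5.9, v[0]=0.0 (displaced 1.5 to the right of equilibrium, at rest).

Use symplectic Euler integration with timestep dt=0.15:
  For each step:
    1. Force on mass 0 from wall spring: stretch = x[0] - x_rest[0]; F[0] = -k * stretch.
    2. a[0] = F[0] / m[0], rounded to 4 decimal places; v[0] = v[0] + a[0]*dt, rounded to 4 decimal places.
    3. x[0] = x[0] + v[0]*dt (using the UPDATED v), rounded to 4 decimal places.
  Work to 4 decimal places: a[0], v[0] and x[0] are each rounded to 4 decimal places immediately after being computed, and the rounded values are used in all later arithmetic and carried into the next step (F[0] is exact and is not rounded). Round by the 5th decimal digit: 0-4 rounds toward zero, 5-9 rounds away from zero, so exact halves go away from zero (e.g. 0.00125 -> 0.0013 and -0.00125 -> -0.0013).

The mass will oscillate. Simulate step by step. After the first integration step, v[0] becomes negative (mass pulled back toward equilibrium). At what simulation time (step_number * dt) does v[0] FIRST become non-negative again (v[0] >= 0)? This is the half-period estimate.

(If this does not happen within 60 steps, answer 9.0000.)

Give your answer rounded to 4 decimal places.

Answer: 1.9500

Derivation:
Step 0: x=[5.9000] v=[0.0000]
Step 1: x=[5.8126] v=[-0.5824]
Step 2: x=[5.6430] v=[-1.1308]
Step 3: x=[5.4010] v=[-1.6134]
Step 4: x=[5.1007] v=[-2.0020]
Step 5: x=[4.7596] v=[-2.2740]
Step 6: x=[4.3976] v=[-2.4136]
Step 7: x=[4.0357] v=[-2.4127]
Step 8: x=[3.6950] v=[-2.2713]
Step 9: x=[3.3954] v=[-1.9976]
Step 10: x=[3.1543] v=[-1.6076]
Step 11: x=[2.9857] v=[-1.1240]
Step 12: x=[2.8995] v=[-0.5749]
Step 13: x=[2.9006] v=[0.0076]
First v>=0 after going negative at step 13, time=1.9500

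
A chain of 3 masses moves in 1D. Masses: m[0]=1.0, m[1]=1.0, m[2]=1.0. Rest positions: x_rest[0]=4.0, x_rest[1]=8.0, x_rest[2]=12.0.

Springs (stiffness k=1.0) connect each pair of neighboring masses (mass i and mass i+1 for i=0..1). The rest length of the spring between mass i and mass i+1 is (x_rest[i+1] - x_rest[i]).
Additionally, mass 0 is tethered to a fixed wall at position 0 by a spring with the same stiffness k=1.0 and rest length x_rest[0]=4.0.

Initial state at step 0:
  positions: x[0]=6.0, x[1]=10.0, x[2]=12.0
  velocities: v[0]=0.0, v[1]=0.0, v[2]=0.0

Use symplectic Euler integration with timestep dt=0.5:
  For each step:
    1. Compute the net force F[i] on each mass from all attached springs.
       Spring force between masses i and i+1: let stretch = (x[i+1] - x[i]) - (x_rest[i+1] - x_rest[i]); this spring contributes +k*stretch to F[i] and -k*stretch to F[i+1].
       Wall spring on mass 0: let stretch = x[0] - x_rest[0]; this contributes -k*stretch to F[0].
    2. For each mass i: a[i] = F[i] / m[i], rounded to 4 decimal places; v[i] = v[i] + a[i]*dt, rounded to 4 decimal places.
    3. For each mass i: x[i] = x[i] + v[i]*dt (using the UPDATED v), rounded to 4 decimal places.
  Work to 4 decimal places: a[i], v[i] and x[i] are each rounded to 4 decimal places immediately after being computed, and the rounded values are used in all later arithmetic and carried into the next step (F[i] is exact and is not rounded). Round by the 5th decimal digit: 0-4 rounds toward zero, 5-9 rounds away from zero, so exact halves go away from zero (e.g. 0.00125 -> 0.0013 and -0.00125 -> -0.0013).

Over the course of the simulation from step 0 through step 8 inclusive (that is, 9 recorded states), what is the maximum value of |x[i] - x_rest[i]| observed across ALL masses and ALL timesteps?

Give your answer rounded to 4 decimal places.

Step 0: x=[6.0000 10.0000 12.0000] v=[0.0000 0.0000 0.0000]
Step 1: x=[5.5000 9.5000 12.5000] v=[-1.0000 -1.0000 1.0000]
Step 2: x=[4.6250 8.7500 13.2500] v=[-1.7500 -1.5000 1.5000]
Step 3: x=[3.6250 8.0938 13.8750] v=[-2.0000 -1.3125 1.2500]
Step 4: x=[2.8360 7.7657 14.0547] v=[-1.5781 -0.6563 0.3594]
Step 5: x=[2.5704 7.7774 13.6622] v=[-0.5313 0.0234 -0.7851]
Step 6: x=[2.9639 7.9586 12.7985] v=[0.7870 0.3623 -1.7275]
Step 7: x=[3.8651 8.1011 11.7248] v=[1.8024 0.2849 -2.1475]
Step 8: x=[4.8591 8.0905 10.7451] v=[1.9879 -0.0213 -1.9594]
Max displacement = 2.0547

Answer: 2.0547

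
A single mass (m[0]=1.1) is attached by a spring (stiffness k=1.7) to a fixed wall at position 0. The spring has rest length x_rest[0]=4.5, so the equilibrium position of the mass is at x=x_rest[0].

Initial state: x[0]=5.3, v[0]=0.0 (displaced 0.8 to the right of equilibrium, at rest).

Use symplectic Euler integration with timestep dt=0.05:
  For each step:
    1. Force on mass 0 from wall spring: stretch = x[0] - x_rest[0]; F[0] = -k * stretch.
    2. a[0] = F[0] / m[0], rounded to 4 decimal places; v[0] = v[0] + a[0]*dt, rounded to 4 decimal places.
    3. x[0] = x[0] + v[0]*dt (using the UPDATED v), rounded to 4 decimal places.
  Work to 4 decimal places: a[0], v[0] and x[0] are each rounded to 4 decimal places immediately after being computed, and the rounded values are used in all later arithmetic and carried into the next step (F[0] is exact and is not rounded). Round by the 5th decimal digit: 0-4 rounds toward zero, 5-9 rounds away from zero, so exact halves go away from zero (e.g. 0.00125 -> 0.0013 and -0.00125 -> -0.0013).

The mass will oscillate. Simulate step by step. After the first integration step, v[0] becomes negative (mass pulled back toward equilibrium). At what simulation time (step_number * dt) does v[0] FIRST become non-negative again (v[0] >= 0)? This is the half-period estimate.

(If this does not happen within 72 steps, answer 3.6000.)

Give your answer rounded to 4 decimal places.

Step 0: x=[5.3000] v=[0.0000]
Step 1: x=[5.2969] v=[-0.0618]
Step 2: x=[5.2907] v=[-0.1234]
Step 3: x=[5.2815] v=[-0.1845]
Step 4: x=[5.2693] v=[-0.2449]
Step 5: x=[5.2541] v=[-0.3043]
Step 6: x=[5.2360] v=[-0.3626]
Step 7: x=[5.2150] v=[-0.4195]
Step 8: x=[5.1913] v=[-0.4748]
Step 9: x=[5.1649] v=[-0.5282]
Step 10: x=[5.1359] v=[-0.5796]
Step 11: x=[5.1045] v=[-0.6287]
Step 12: x=[5.0707] v=[-0.6754]
Step 13: x=[5.0347] v=[-0.7195]
Step 14: x=[4.9967] v=[-0.7608]
Step 15: x=[4.9567] v=[-0.7992]
Step 16: x=[4.9150] v=[-0.8345]
Step 17: x=[4.8717] v=[-0.8666]
Step 18: x=[4.8269] v=[-0.8953]
Step 19: x=[4.7809] v=[-0.9206]
Step 20: x=[4.7338] v=[-0.9423]
Step 21: x=[4.6858] v=[-0.9604]
Step 22: x=[4.6371] v=[-0.9748]
Step 23: x=[4.5878] v=[-0.9854]
Step 24: x=[4.5382] v=[-0.9922]
Step 25: x=[4.4884] v=[-0.9952]
Step 26: x=[4.4387] v=[-0.9943]
Step 27: x=[4.3892] v=[-0.9896]
Step 28: x=[4.3402] v=[-0.9810]
Step 29: x=[4.2918] v=[-0.9687]
Step 30: x=[4.2442] v=[-0.9526]
Step 31: x=[4.1976] v=[-0.9328]
Step 32: x=[4.1521] v=[-0.9094]
Step 33: x=[4.1080] v=[-0.8825]
Step 34: x=[4.0654] v=[-0.8522]
Step 35: x=[4.0245] v=[-0.8186]
Step 36: x=[3.9854] v=[-0.7819]
Step 37: x=[3.9483] v=[-0.7421]
Step 38: x=[3.9133] v=[-0.6995]
Step 39: x=[3.8806] v=[-0.6542]
Step 40: x=[3.8503] v=[-0.6063]
Step 41: x=[3.8225] v=[-0.5561]
Step 42: x=[3.7973] v=[-0.5038]
Step 43: x=[3.7748] v=[-0.4495]
Step 44: x=[3.7551] v=[-0.3935]
Step 45: x=[3.7383] v=[-0.3359]
Step 46: x=[3.7245] v=[-0.2770]
Step 47: x=[3.7136] v=[-0.2171]
Step 48: x=[3.7058] v=[-0.1563]
Step 49: x=[3.7011] v=[-0.0949]
Step 50: x=[3.6994] v=[-0.0332]
Step 51: x=[3.7008] v=[0.0287]
First v>=0 after going negative at step 51, time=2.5500

Answer: 2.5500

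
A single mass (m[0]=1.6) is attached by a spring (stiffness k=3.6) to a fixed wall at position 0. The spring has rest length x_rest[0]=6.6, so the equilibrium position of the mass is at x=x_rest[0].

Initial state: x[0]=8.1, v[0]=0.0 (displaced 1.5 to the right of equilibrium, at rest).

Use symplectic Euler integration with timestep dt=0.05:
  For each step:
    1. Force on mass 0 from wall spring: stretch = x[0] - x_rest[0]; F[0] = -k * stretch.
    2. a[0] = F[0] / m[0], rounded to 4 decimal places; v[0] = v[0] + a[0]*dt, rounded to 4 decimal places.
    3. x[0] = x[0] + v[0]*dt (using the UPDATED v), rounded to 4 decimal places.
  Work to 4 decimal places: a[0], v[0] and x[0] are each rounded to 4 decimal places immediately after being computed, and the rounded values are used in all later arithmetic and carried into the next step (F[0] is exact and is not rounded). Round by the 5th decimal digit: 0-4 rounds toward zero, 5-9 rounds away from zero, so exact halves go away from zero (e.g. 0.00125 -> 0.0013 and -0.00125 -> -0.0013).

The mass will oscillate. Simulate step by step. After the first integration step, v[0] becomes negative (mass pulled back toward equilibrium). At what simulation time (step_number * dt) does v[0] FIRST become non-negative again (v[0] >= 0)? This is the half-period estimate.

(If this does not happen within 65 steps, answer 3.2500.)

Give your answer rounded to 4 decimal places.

Step 0: x=[8.1000] v=[0.0000]
Step 1: x=[8.0916] v=[-0.1688]
Step 2: x=[8.0748] v=[-0.3366]
Step 3: x=[8.0497] v=[-0.5025]
Step 4: x=[8.0164] v=[-0.6656]
Step 5: x=[7.9752] v=[-0.8249]
Step 6: x=[7.9262] v=[-0.9796]
Step 7: x=[7.8698] v=[-1.1288]
Step 8: x=[7.8062] v=[-1.2717]
Step 9: x=[7.7358] v=[-1.4074]
Step 10: x=[7.6590] v=[-1.5352]
Step 11: x=[7.5763] v=[-1.6543]
Step 12: x=[7.4881] v=[-1.7641]
Step 13: x=[7.3949] v=[-1.8640]
Step 14: x=[7.2972] v=[-1.9534]
Step 15: x=[7.1956] v=[-2.0318]
Step 16: x=[7.0907] v=[-2.0988]
Step 17: x=[6.9830] v=[-2.1540]
Step 18: x=[6.8731] v=[-2.1971]
Step 19: x=[6.7617] v=[-2.2278]
Step 20: x=[6.6494] v=[-2.2460]
Step 21: x=[6.5368] v=[-2.2516]
Step 22: x=[6.4246] v=[-2.2445]
Step 23: x=[6.3134] v=[-2.2248]
Step 24: x=[6.2038] v=[-2.1926]
Step 25: x=[6.0964] v=[-2.1480]
Step 26: x=[5.9918] v=[-2.0913]
Step 27: x=[5.8907] v=[-2.0229]
Step 28: x=[5.7935] v=[-1.9431]
Step 29: x=[5.7009] v=[-1.8524]
Step 30: x=[5.6133] v=[-1.7513]
Step 31: x=[5.5313] v=[-1.6403]
Step 32: x=[5.4553] v=[-1.5201]
Step 33: x=[5.3857] v=[-1.3913]
Step 34: x=[5.3230] v=[-1.2547]
Step 35: x=[5.2675] v=[-1.1110]
Step 36: x=[5.2194] v=[-0.9611]
Step 37: x=[5.1791] v=[-0.8058]
Step 38: x=[5.1468] v=[-0.6460]
Step 39: x=[5.1227] v=[-0.4825]
Step 40: x=[5.1069] v=[-0.3163]
Step 41: x=[5.0995] v=[-0.1483]
Step 42: x=[5.1005] v=[0.0205]
First v>=0 after going negative at step 42, time=2.1000

Answer: 2.1000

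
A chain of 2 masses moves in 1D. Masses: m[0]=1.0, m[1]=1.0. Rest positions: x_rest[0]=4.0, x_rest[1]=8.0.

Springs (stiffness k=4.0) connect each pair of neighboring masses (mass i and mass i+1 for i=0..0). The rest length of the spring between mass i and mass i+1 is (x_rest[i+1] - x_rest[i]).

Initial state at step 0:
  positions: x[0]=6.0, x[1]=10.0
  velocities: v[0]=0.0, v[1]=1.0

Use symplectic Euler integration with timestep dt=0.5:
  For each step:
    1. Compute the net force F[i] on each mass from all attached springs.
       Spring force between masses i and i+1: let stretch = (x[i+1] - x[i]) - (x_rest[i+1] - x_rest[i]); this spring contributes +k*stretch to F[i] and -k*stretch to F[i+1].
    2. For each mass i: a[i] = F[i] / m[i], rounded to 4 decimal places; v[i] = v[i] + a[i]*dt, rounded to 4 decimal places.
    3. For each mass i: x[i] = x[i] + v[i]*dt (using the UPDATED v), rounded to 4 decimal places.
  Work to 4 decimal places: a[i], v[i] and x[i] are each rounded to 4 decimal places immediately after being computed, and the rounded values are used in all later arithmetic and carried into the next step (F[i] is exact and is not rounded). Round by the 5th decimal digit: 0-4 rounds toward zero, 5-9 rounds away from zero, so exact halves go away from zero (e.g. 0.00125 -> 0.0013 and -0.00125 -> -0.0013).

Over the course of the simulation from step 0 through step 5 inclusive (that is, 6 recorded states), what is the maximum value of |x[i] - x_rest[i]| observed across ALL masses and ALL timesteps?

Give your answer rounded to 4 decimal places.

Step 0: x=[6.0000 10.0000] v=[0.0000 1.0000]
Step 1: x=[6.0000 10.5000] v=[0.0000 1.0000]
Step 2: x=[6.5000 10.5000] v=[1.0000 0.0000]
Step 3: x=[7.0000 10.5000] v=[1.0000 0.0000]
Step 4: x=[7.0000 11.0000] v=[0.0000 1.0000]
Step 5: x=[7.0000 11.5000] v=[0.0000 1.0000]
Max displacement = 3.5000

Answer: 3.5000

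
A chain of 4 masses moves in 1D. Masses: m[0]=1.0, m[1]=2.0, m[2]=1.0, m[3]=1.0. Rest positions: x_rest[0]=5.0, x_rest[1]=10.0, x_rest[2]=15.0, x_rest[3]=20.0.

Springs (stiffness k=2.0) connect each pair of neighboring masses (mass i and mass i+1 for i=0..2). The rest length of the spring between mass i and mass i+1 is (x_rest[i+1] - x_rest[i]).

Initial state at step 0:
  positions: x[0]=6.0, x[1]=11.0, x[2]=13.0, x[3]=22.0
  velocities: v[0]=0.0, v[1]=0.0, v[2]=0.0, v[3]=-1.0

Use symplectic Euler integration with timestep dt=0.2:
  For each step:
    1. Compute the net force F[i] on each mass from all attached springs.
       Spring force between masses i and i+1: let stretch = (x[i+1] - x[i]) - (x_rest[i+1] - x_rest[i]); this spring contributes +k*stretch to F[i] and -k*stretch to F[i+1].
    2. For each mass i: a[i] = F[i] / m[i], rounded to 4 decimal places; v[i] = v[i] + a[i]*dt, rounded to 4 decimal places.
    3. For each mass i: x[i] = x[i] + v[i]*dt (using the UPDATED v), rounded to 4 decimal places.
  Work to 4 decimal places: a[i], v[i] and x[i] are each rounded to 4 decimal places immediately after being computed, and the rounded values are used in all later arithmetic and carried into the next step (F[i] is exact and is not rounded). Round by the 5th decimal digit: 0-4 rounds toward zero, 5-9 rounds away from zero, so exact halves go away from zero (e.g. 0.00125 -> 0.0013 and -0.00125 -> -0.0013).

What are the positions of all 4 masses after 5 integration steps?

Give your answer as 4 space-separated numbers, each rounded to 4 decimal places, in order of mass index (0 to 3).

Answer: 5.7489 10.1025 17.5183 18.5277

Derivation:
Step 0: x=[6.0000 11.0000 13.0000 22.0000] v=[0.0000 0.0000 0.0000 -1.0000]
Step 1: x=[6.0000 10.8800 13.5600 21.4800] v=[0.0000 -0.6000 2.8000 -2.6000]
Step 2: x=[5.9904 10.6720 14.5392 20.7264] v=[-0.0480 -1.0400 4.8960 -3.7680]
Step 3: x=[5.9553 10.4314 15.7040 19.8778] v=[-0.1754 -1.2029 5.8240 -4.2429]
Step 4: x=[5.8783 10.2227 16.7809 19.0953] v=[-0.3850 -1.0436 5.3845 -3.9124]
Step 5: x=[5.7489 10.1025 17.5183 18.5277] v=[-0.6472 -0.6008 3.6870 -2.8382]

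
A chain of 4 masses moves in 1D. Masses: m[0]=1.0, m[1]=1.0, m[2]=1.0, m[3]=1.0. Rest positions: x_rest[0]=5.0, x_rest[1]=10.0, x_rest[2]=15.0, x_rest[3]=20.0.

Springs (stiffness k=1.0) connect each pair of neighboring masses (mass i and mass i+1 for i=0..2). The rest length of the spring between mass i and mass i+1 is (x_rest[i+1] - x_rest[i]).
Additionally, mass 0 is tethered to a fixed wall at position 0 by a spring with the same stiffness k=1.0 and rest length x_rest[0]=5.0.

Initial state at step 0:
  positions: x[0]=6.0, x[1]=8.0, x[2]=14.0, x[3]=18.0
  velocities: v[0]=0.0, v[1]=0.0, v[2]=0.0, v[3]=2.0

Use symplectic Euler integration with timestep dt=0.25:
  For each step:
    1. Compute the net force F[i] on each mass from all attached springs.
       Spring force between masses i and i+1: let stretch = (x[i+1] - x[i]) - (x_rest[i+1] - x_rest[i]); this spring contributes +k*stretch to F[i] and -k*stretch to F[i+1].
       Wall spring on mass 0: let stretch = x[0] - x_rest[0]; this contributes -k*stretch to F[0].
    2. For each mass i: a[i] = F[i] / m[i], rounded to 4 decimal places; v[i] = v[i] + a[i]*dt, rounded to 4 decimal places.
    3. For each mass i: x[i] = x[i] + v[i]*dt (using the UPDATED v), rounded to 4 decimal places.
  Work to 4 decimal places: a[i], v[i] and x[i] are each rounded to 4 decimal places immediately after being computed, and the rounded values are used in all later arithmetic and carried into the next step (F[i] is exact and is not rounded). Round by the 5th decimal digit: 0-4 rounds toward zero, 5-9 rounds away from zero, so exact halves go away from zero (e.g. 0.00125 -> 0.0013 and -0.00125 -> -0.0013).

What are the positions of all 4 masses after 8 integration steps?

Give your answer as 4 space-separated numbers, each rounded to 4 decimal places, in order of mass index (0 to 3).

Answer: 3.4243 10.2248 15.2699 21.0128

Derivation:
Step 0: x=[6.0000 8.0000 14.0000 18.0000] v=[0.0000 0.0000 0.0000 2.0000]
Step 1: x=[5.7500 8.2500 13.8750 18.5625] v=[-1.0000 1.0000 -0.5000 2.2500]
Step 2: x=[5.2969 8.6953 13.6914 19.1445] v=[-1.8125 1.7813 -0.7344 2.3281]
Step 3: x=[4.7251 9.2405 13.5364 19.6982] v=[-2.2871 2.1807 -0.6202 2.2148]
Step 4: x=[4.1402 9.7720 13.4980 20.1793] v=[-2.3395 2.1258 -0.1537 1.9244]
Step 5: x=[3.6486 10.1844 13.6443 20.5553] v=[-1.9666 1.6494 0.5851 1.5041]
Step 6: x=[3.3374 10.4045 14.0063 20.8119] v=[-1.2448 0.8804 1.4479 1.0264]
Step 7: x=[3.2593 10.4080 14.5685 20.9557] v=[-0.3124 0.0141 2.2489 0.5750]
Step 8: x=[3.4243 10.2248 15.2699 21.0128] v=[0.6600 -0.7330 2.8056 0.2282]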